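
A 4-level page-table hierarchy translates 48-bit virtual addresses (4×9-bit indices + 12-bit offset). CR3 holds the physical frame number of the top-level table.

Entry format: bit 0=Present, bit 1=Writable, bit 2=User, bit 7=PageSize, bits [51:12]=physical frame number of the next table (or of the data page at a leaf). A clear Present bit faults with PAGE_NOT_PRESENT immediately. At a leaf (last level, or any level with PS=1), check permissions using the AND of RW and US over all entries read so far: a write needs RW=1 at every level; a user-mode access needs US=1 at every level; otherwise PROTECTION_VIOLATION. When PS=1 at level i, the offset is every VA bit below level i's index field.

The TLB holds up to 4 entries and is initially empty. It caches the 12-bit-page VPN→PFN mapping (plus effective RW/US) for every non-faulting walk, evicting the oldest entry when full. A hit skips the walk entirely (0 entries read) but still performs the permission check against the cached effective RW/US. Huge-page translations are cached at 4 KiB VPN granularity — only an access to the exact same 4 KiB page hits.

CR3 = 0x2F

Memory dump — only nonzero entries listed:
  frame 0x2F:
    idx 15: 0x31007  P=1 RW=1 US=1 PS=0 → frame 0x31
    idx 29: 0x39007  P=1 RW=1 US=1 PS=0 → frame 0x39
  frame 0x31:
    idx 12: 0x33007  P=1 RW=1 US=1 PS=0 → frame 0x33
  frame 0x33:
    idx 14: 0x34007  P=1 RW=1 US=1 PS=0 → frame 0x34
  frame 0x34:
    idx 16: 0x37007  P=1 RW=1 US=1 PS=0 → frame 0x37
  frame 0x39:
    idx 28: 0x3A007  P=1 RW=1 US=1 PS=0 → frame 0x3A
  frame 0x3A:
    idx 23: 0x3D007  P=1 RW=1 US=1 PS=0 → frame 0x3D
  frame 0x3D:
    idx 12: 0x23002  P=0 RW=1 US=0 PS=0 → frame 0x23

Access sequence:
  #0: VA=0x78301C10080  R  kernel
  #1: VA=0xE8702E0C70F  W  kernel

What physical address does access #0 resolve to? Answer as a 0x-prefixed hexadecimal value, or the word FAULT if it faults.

Walk each access:
#0 VA=0x78301C10080 (r,kernel):
  L0 @0x2F[15] → 0x31007  P=1,RW=1,US=1,PS=0
  L1 @0x31[12] → 0x33007  P=1,RW=1,US=1,PS=0
  L2 @0x33[14] → 0x34007  P=1,RW=1,US=1,PS=0
  L3 @0x34[16] → 0x37007  P=1,RW=1,US=1,PS=0
  ⇒ phys 0x37080  [4 reads]
#1 VA=0xE8702E0C70F (w,kernel):
  L0 @0x2F[29] → 0x39007  P=1,RW=1,US=1,PS=0
  L1 @0x39[28] → 0x3A007  P=1,RW=1,US=1,PS=0
  L2 @0x3A[23] → 0x3D007  P=1,RW=1,US=1,PS=0
  L3 @0x3D[12] → 0x23002  P=0,RW=1,US=0,PS=0
  ⇒ fault: PAGE_NOT_PRESENT  — 4 lookups

Access #0 PA: 0x37080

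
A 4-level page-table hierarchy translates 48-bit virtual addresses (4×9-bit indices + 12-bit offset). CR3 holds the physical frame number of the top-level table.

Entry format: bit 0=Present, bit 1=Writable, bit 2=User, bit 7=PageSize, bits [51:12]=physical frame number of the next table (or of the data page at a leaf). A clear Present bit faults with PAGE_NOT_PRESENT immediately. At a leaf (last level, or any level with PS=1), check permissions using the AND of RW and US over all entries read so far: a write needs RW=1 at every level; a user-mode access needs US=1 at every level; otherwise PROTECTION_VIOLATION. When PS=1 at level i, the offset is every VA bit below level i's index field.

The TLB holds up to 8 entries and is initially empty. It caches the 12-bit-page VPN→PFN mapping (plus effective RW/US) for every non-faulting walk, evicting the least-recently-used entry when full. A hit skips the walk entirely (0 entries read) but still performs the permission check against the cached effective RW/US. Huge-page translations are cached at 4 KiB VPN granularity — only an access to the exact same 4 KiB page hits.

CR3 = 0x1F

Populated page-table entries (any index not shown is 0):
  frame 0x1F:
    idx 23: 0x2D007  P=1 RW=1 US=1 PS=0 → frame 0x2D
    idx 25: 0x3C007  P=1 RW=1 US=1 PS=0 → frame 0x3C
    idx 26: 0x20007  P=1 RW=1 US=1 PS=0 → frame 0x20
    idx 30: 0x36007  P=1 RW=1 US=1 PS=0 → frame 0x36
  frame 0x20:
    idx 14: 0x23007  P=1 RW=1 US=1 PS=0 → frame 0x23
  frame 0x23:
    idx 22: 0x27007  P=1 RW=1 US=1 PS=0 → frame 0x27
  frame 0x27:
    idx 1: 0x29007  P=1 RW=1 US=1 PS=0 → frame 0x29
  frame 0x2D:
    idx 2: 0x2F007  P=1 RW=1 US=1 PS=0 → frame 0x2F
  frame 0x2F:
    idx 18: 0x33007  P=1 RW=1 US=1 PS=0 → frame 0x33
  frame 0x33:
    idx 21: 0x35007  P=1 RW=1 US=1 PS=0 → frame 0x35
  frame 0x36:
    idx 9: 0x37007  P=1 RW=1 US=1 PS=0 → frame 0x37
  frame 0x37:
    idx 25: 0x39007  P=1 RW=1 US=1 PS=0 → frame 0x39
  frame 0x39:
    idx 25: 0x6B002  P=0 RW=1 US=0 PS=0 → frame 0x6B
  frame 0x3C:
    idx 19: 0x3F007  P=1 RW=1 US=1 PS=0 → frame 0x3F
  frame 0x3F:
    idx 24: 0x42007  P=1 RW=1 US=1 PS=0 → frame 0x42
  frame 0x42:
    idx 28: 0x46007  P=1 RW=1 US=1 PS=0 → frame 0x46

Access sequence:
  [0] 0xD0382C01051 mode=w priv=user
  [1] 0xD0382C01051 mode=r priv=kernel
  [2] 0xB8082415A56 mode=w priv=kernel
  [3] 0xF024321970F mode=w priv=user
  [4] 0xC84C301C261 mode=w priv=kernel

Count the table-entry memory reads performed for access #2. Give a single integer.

Per-access translation:
#0 VA=0xD0382C01051 (w,user):
  L0: frame=0x1F idx=26 entry=0x20007 [P=1 RW=1 US=1 PS=0]
  L1: frame=0x20 idx=14 entry=0x23007 [P=1 RW=1 US=1 PS=0]
  L2: frame=0x23 idx=22 entry=0x27007 [P=1 RW=1 US=1 PS=0]
  L3: frame=0x27 idx=1 entry=0x29007 [P=1 RW=1 US=1 PS=0]
  → PA=0x29051  (4 entries read)
#1 VA=0xD0382C01051 (r,kernel):
  TLB hit vpn=0xD0382C01 → PA=0x29051
#2 VA=0xB8082415A56 (w,kernel):
  L0: frame=0x1F idx=23 entry=0x2D007 [P=1 RW=1 US=1 PS=0]
  L1: frame=0x2D idx=2 entry=0x2F007 [P=1 RW=1 US=1 PS=0]
  L2: frame=0x2F idx=18 entry=0x33007 [P=1 RW=1 US=1 PS=0]
  L3: frame=0x33 idx=21 entry=0x35007 [P=1 RW=1 US=1 PS=0]
  → PA=0x35A56  (4 entries read)
#3 VA=0xF024321970F (w,user):
  L0: frame=0x1F idx=30 entry=0x36007 [P=1 RW=1 US=1 PS=0]
  L1: frame=0x36 idx=9 entry=0x37007 [P=1 RW=1 US=1 PS=0]
  L2: frame=0x37 idx=25 entry=0x39007 [P=1 RW=1 US=1 PS=0]
  L3: frame=0x39 idx=25 entry=0x6B002 [P=0 RW=1 US=0 PS=0]
  ⇒ fault: PAGE_NOT_PRESENT  — 4 lookups
#4 VA=0xC84C301C261 (w,kernel):
  L0: frame=0x1F idx=25 entry=0x3C007 [P=1 RW=1 US=1 PS=0]
  L1: frame=0x3C idx=19 entry=0x3F007 [P=1 RW=1 US=1 PS=0]
  L2: frame=0x3F idx=24 entry=0x42007 [P=1 RW=1 US=1 PS=0]
  L3: frame=0x42 idx=28 entry=0x46007 [P=1 RW=1 US=1 PS=0]
  → PA=0x46261  (4 entries read)

Entries read for #2: 4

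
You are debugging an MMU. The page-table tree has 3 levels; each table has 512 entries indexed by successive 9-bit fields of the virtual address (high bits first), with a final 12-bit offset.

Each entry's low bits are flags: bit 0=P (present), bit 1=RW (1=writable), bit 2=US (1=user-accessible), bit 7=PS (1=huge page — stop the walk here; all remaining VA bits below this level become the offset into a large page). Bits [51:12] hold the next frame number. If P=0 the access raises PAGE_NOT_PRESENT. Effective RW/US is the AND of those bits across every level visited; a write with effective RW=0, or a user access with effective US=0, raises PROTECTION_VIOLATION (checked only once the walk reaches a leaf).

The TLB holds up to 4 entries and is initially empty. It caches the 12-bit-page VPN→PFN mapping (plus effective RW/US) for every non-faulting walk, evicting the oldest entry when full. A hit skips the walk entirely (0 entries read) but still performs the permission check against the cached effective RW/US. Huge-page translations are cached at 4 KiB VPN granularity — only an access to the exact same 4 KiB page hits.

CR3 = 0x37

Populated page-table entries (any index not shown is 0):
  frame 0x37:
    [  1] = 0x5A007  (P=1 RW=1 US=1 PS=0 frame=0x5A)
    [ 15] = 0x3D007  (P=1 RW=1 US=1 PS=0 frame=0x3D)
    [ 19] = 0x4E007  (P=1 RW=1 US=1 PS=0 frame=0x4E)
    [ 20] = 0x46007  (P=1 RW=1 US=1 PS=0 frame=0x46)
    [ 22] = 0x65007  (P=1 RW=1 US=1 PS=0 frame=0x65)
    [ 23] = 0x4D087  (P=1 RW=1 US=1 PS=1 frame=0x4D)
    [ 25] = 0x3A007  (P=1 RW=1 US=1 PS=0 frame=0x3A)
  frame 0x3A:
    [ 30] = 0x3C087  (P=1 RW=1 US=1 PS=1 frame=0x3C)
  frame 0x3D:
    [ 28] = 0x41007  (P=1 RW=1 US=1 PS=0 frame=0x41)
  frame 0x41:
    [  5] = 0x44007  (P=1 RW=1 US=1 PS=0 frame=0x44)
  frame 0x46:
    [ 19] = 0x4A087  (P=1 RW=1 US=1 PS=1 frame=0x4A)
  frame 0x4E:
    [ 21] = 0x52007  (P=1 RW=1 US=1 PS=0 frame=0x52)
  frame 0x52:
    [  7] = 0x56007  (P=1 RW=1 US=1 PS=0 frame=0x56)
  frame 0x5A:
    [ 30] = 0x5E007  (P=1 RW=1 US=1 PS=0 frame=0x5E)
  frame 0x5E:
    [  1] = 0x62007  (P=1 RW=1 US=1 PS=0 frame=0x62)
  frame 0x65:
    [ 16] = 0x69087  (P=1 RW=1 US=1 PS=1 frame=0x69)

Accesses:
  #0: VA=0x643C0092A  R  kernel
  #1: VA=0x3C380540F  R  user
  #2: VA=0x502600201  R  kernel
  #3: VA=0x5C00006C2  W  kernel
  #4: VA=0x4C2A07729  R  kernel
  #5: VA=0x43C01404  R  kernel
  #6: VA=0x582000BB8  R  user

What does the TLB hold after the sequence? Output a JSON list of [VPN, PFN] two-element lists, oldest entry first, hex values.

Per-access translation:
#0 VA=0x643C0092A (r,kernel):
  [0] read 0x37 idx=25: raw=0x3A007 flags P=1 W=1 U=1 S=0
  [1] read 0x3A idx=30: raw=0x3C087 flags P=1 W=1 U=1 S=1
  → PA=0x3C92A (huge @L1)  (2 entries read)
#1 VA=0x3C380540F (r,user):
  [0] read 0x37 idx=15: raw=0x3D007 flags P=1 W=1 U=1 S=0
  [1] read 0x3D idx=28: raw=0x41007 flags P=1 W=1 U=1 S=0
  [2] read 0x41 idx=5: raw=0x44007 flags P=1 W=1 U=1 S=0
  → PA=0x4440F  (3 entries read)
#2 VA=0x502600201 (r,kernel):
  [0] read 0x37 idx=20: raw=0x46007 flags P=1 W=1 U=1 S=0
  [1] read 0x46 idx=19: raw=0x4A087 flags P=1 W=1 U=1 S=1
  → PA=0x4A201 (huge @L1)  (2 entries read)
#3 VA=0x5C00006C2 (w,kernel):
  [0] read 0x37 idx=23: raw=0x4D087 flags P=1 W=1 U=1 S=1
  → PA=0x4D6C2 (huge @L0)  (1 entries read)
#4 VA=0x4C2A07729 (r,kernel):
  [0] read 0x37 idx=19: raw=0x4E007 flags P=1 W=1 U=1 S=0
  [1] read 0x4E idx=21: raw=0x52007 flags P=1 W=1 U=1 S=0
  [2] read 0x52 idx=7: raw=0x56007 flags P=1 W=1 U=1 S=0
  → PA=0x56729  (3 entries read)
#5 VA=0x43C01404 (r,kernel):
  [0] read 0x37 idx=1: raw=0x5A007 flags P=1 W=1 U=1 S=0
  [1] read 0x5A idx=30: raw=0x5E007 flags P=1 W=1 U=1 S=0
  [2] read 0x5E idx=1: raw=0x62007 flags P=1 W=1 U=1 S=0
  → PA=0x62404  (3 entries read)
#6 VA=0x582000BB8 (r,user):
  [0] read 0x37 idx=22: raw=0x65007 flags P=1 W=1 U=1 S=0
  [1] read 0x65 idx=16: raw=0x69087 flags P=1 W=1 U=1 S=1
  → PA=0x69BB8 (huge @L1)  (2 entries read)

TLB: [["0x5C0000", "0x4D"], ["0x4C2A07", "0x56"], ["0x43C01", "0x62"], ["0x582000", "0x69"]]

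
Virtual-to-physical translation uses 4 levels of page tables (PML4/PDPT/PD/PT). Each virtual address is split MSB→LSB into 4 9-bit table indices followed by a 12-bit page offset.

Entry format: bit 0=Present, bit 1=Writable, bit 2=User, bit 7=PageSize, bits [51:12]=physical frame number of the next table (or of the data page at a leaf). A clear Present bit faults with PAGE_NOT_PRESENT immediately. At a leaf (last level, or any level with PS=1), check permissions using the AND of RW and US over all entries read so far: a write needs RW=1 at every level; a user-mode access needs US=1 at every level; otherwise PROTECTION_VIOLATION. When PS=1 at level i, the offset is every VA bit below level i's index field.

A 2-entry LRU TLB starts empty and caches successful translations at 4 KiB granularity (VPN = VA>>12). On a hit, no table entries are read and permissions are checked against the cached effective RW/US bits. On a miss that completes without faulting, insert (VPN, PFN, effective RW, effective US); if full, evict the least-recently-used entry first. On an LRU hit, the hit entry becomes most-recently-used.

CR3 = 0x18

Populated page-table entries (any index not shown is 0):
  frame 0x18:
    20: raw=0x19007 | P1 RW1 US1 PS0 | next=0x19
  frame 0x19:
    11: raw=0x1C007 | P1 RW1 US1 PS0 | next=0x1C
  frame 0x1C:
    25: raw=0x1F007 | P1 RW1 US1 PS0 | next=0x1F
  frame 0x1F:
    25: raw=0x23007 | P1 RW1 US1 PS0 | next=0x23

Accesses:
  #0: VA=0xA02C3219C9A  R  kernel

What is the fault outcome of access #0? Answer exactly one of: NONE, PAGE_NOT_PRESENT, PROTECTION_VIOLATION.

Per-access translation:
#0 VA=0xA02C3219C9A (r,kernel):
  lvl0: tbl 0x18, slot 20 ⇒ 0x19007 (P1/RW1/US1/PS0)
  lvl1: tbl 0x19, slot 11 ⇒ 0x1C007 (P1/RW1/US1/PS0)
  lvl2: tbl 0x1C, slot 25 ⇒ 0x1F007 (P1/RW1/US1/PS0)
  lvl3: tbl 0x1F, slot 25 ⇒ 0x23007 (P1/RW1/US1/PS0)
  → PA=0x23C9A  (4 entries read)

Access #0 fault: NONE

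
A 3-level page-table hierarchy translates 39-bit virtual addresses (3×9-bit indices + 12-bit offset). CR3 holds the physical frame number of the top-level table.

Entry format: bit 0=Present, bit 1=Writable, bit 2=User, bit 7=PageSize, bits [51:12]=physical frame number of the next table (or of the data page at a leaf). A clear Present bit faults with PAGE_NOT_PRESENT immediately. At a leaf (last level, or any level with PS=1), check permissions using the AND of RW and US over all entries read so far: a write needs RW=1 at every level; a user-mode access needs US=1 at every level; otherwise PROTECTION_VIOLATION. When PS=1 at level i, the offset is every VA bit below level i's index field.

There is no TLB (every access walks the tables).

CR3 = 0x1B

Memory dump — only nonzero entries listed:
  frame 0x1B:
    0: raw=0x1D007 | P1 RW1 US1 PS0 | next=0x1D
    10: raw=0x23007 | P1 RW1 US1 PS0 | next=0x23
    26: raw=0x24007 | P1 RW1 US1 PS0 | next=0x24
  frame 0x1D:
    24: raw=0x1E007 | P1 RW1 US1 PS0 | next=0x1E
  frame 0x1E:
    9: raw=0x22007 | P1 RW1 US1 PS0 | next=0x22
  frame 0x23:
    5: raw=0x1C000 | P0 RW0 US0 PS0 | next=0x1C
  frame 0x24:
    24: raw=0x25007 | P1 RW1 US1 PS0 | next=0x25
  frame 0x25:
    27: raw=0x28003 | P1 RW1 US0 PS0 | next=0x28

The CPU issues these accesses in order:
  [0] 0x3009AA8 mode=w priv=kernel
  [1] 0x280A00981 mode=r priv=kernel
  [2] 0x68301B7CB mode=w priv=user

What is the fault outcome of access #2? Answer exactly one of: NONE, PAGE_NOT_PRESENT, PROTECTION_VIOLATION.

Walk each access:
#0 VA=0x3009AA8 (w,kernel):
  [0] read 0x1B idx=0: raw=0x1D007 flags P=1 W=1 U=1 S=0
  [1] read 0x1D idx=24: raw=0x1E007 flags P=1 W=1 U=1 S=0
  [2] read 0x1E idx=9: raw=0x22007 flags P=1 W=1 U=1 S=0
  ⇒ phys 0x22AA8  [3 reads]
#1 VA=0x280A00981 (r,kernel):
  [0] read 0x1B idx=10: raw=0x23007 flags P=1 W=1 U=1 S=0
  [1] read 0x23 idx=5: raw=0x1C000 flags P=0 W=0 U=0 S=0
  → PAGE_NOT_PRESENT  (2 entries read)
#2 VA=0x68301B7CB (w,user):
  [0] read 0x1B idx=26: raw=0x24007 flags P=1 W=1 U=1 S=0
  [1] read 0x24 idx=24: raw=0x25007 flags P=1 W=1 U=1 S=0
  [2] read 0x25 idx=27: raw=0x28003 flags P=1 W=1 U=0 S=0
  → PROTECTION_VIOLATION  (3 entries read)

Access #2 fault: PROTECTION_VIOLATION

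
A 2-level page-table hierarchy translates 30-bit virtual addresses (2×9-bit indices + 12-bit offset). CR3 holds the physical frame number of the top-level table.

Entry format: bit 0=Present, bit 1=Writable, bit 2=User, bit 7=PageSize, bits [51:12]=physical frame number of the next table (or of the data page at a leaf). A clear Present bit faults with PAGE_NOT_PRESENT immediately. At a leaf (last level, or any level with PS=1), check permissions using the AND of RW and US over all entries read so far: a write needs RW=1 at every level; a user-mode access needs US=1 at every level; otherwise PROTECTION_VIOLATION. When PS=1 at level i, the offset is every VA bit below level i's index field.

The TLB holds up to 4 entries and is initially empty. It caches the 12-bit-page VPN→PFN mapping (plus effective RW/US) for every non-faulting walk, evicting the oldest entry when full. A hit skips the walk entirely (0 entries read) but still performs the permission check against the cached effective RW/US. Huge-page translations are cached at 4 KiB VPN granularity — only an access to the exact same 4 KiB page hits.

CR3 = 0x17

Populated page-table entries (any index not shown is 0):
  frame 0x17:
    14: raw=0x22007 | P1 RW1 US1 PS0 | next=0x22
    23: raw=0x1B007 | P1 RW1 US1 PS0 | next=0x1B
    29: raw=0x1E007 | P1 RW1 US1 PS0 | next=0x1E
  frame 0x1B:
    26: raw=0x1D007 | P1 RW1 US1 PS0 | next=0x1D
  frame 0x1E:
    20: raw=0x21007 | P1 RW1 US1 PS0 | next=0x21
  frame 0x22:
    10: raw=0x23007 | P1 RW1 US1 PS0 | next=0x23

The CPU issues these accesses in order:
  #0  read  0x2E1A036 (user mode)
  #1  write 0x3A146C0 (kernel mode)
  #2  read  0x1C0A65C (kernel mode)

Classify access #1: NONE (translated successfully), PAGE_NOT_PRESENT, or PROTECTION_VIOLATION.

Per-access translation:
#0 VA=0x2E1A036 (r,user):
  L0: frame=0x17 idx=23 entry=0x1B007 [P=1 RW=1 US=1 PS=0]
  L1: frame=0x1B idx=26 entry=0x1D007 [P=1 RW=1 US=1 PS=0]
  ✓ 0x1D036  — 2 lookups
#1 VA=0x3A146C0 (w,kernel):
  L0: frame=0x17 idx=29 entry=0x1E007 [P=1 RW=1 US=1 PS=0]
  L1: frame=0x1E idx=20 entry=0x21007 [P=1 RW=1 US=1 PS=0]
  ✓ 0x216C0  — 2 lookups
#2 VA=0x1C0A65C (r,kernel):
  L0: frame=0x17 idx=14 entry=0x22007 [P=1 RW=1 US=1 PS=0]
  L1: frame=0x22 idx=10 entry=0x23007 [P=1 RW=1 US=1 PS=0]
  ✓ 0x2365C  — 2 lookups

Access #1 fault: NONE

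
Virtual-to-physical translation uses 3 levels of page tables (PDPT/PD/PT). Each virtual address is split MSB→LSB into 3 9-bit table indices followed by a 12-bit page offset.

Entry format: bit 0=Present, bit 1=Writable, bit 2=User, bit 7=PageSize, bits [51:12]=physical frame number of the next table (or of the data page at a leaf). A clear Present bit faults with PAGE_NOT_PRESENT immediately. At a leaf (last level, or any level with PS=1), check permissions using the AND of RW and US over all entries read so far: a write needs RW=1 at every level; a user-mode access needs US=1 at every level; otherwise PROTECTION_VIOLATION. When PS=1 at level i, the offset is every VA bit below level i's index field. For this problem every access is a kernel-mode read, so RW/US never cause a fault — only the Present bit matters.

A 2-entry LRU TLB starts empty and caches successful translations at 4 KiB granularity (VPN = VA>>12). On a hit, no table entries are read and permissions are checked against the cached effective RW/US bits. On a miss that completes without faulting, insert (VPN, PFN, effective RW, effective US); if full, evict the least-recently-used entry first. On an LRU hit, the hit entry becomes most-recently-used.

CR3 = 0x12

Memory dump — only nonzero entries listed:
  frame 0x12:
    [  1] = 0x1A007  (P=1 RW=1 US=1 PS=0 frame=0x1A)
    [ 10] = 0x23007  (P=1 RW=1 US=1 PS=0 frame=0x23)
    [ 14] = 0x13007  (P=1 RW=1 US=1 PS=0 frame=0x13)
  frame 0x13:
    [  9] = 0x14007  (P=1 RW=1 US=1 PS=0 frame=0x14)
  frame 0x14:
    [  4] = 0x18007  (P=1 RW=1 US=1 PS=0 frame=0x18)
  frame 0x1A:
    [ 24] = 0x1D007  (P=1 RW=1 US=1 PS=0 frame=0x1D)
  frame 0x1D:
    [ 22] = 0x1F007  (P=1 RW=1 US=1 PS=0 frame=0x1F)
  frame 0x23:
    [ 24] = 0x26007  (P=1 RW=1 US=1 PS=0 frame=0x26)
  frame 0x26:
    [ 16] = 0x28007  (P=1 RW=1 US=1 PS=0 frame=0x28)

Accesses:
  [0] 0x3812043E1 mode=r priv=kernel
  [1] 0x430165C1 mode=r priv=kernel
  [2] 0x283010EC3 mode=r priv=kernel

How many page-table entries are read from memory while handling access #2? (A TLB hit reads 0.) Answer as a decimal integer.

Per-access translation:
#0 VA=0x3812043E1 (r,kernel):
  L0: frame=0x12 idx=14 entry=0x13007 [P=1 RW=1 US=1 PS=0]
  L1: frame=0x13 idx=9 entry=0x14007 [P=1 RW=1 US=1 PS=0]
  L2: frame=0x14 idx=4 entry=0x18007 [P=1 RW=1 US=1 PS=0]
  ⇒ phys 0x183E1  [3 reads]
#1 VA=0x430165C1 (r,kernel):
  L0: frame=0x12 idx=1 entry=0x1A007 [P=1 RW=1 US=1 PS=0]
  L1: frame=0x1A idx=24 entry=0x1D007 [P=1 RW=1 US=1 PS=0]
  L2: frame=0x1D idx=22 entry=0x1F007 [P=1 RW=1 US=1 PS=0]
  ⇒ phys 0x1F5C1  [3 reads]
#2 VA=0x283010EC3 (r,kernel):
  L0: frame=0x12 idx=10 entry=0x23007 [P=1 RW=1 US=1 PS=0]
  L1: frame=0x23 idx=24 entry=0x26007 [P=1 RW=1 US=1 PS=0]
  L2: frame=0x26 idx=16 entry=0x28007 [P=1 RW=1 US=1 PS=0]
  ⇒ phys 0x28EC3  [3 reads]

Entries read for #2: 3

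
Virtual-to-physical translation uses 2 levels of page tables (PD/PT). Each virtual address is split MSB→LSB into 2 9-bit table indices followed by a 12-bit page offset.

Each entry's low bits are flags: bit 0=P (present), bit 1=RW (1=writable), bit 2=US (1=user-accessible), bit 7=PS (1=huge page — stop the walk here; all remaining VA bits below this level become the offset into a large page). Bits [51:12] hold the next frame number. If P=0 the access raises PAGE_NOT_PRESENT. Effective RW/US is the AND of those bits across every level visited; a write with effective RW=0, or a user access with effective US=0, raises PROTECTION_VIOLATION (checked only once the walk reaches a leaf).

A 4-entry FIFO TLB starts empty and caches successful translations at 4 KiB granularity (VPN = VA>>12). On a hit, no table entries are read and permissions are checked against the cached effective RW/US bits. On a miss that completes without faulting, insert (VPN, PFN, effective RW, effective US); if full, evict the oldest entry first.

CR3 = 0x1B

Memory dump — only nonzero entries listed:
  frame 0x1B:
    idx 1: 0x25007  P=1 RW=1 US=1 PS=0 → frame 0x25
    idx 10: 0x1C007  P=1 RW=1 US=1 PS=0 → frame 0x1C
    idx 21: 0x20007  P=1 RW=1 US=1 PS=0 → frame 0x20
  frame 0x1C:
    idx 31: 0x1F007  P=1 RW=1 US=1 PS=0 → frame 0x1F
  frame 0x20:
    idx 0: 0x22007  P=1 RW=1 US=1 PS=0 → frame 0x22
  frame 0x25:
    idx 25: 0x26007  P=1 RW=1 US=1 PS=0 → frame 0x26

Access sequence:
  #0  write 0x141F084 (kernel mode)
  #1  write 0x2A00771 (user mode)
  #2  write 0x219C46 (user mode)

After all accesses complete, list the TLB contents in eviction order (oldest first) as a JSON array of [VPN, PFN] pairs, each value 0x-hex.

Per-access translation:
#0 VA=0x141F084 (w,kernel):
  [0] read 0x1B idx=10: raw=0x1C007 flags P=1 W=1 U=1 S=0
  [1] read 0x1C idx=31: raw=0x1F007 flags P=1 W=1 U=1 S=0
  ✓ 0x1F084  — 2 lookups
#1 VA=0x2A00771 (w,user):
  [0] read 0x1B idx=21: raw=0x20007 flags P=1 W=1 U=1 S=0
  [1] read 0x20 idx=0: raw=0x22007 flags P=1 W=1 U=1 S=0
  ✓ 0x22771  — 2 lookups
#2 VA=0x219C46 (w,user):
  [0] read 0x1B idx=1: raw=0x25007 flags P=1 W=1 U=1 S=0
  [1] read 0x25 idx=25: raw=0x26007 flags P=1 W=1 U=1 S=0
  ✓ 0x26C46  — 2 lookups

TLB: [["0x141F", "0x1F"], ["0x2A00", "0x22"], ["0x219", "0x26"]]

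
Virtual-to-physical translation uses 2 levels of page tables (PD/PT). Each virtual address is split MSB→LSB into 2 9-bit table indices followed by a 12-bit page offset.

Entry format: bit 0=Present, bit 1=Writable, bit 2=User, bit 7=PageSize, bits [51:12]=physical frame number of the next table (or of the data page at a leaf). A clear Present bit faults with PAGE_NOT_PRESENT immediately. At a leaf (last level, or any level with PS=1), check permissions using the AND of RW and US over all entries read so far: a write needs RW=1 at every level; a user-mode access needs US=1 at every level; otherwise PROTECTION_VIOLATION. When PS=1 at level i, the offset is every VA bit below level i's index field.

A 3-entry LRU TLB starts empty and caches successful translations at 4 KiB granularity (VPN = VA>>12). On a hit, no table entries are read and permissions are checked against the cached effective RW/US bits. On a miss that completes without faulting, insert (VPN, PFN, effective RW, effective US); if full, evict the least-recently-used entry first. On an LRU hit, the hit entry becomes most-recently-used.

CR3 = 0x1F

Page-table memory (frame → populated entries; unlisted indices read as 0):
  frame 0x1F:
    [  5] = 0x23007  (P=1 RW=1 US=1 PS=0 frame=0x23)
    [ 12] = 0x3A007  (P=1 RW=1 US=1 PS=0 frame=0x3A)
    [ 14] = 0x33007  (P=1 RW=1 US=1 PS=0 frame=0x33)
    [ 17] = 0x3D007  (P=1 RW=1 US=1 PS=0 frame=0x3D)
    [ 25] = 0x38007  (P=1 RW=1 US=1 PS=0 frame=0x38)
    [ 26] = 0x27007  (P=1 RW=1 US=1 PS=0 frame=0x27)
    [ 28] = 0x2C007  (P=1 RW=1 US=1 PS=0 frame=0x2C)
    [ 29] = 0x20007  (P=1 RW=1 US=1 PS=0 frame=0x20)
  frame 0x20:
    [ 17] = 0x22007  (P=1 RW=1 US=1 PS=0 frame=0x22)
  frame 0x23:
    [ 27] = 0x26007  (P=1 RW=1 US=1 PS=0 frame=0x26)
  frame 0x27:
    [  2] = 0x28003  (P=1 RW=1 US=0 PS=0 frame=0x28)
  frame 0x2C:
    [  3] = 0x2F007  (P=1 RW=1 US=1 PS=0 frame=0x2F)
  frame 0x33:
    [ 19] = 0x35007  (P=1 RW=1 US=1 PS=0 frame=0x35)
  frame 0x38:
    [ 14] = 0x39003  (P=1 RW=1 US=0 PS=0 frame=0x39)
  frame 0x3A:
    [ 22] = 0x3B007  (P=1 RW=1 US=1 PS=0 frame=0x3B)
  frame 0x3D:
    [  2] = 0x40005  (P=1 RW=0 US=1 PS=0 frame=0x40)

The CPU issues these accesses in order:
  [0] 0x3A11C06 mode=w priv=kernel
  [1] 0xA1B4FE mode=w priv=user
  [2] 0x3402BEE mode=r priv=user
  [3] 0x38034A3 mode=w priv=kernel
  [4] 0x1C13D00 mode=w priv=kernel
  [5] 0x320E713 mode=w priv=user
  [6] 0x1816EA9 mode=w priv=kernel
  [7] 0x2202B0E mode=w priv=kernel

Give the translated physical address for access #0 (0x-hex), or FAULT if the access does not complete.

Walk each access:
#0 VA=0x3A11C06 (w,kernel):
  L0 @0x1F[29] → 0x20007  P=1,RW=1,US=1,PS=0
  L1 @0x20[17] → 0x22007  P=1,RW=1,US=1,PS=0
  ⇒ phys 0x22C06  [2 reads]
#1 VA=0xA1B4FE (w,user):
  L0 @0x1F[5] → 0x23007  P=1,RW=1,US=1,PS=0
  L1 @0x23[27] → 0x26007  P=1,RW=1,US=1,PS=0
  ⇒ phys 0x264FE  [2 reads]
#2 VA=0x3402BEE (r,user):
  L0 @0x1F[26] → 0x27007  P=1,RW=1,US=1,PS=0
  L1 @0x27[2] → 0x28003  P=1,RW=1,US=0,PS=0
  ⇒ fault: PROTECTION_VIOLATION  — 2 lookups
#3 VA=0x38034A3 (w,kernel):
  L0 @0x1F[28] → 0x2C007  P=1,RW=1,US=1,PS=0
  L1 @0x2C[3] → 0x2F007  P=1,RW=1,US=1,PS=0
  ⇒ phys 0x2F4A3  [2 reads]
#4 VA=0x1C13D00 (w,kernel):
  L0 @0x1F[14] → 0x33007  P=1,RW=1,US=1,PS=0
  L1 @0x33[19] → 0x35007  P=1,RW=1,US=1,PS=0
  ⇒ phys 0x35D00  [2 reads]
#5 VA=0x320E713 (w,user):
  L0 @0x1F[25] → 0x38007  P=1,RW=1,US=1,PS=0
  L1 @0x38[14] → 0x39003  P=1,RW=1,US=0,PS=0
  ⇒ fault: PROTECTION_VIOLATION  — 2 lookups
#6 VA=0x1816EA9 (w,kernel):
  L0 @0x1F[12] → 0x3A007  P=1,RW=1,US=1,PS=0
  L1 @0x3A[22] → 0x3B007  P=1,RW=1,US=1,PS=0
  ⇒ phys 0x3BEA9  [2 reads]
#7 VA=0x2202B0E (w,kernel):
  L0 @0x1F[17] → 0x3D007  P=1,RW=1,US=1,PS=0
  L1 @0x3D[2] → 0x40005  P=1,RW=0,US=1,PS=0
  ⇒ fault: PROTECTION_VIOLATION  — 2 lookups

Access #0 PA: 0x22C06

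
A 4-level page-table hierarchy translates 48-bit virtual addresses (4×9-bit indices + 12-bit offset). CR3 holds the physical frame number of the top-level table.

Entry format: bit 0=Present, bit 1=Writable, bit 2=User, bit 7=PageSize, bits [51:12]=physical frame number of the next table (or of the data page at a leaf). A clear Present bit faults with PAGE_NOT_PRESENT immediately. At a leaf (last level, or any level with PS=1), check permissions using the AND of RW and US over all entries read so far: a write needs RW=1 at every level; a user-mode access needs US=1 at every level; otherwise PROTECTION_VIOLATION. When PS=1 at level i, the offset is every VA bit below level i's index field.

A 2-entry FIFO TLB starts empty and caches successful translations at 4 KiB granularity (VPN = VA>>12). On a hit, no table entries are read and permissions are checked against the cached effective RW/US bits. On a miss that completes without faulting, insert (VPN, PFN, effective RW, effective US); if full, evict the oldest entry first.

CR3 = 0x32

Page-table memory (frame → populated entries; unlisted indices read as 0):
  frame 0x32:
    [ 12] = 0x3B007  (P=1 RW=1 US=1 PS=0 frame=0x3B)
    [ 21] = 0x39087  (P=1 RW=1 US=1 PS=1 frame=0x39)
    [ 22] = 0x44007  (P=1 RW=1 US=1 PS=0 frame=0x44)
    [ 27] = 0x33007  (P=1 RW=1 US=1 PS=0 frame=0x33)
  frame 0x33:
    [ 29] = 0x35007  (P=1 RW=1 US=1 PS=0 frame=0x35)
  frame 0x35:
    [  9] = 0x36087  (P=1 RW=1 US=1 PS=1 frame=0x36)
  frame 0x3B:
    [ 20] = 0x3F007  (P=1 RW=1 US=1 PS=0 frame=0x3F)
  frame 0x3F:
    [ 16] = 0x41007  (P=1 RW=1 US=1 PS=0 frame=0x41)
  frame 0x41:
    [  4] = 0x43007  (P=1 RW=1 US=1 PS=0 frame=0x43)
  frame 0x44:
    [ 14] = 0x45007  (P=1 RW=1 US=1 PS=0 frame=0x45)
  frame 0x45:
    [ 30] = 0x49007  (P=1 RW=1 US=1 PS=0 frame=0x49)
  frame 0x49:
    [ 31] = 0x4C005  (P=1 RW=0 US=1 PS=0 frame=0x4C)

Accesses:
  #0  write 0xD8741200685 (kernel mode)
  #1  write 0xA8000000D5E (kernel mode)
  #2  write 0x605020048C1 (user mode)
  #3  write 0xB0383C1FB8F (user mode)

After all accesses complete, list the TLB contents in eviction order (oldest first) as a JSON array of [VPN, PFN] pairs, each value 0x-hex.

Trace:
#0 VA=0xD8741200685 (w,kernel):
  lvl0: tbl 0x32, slot 27 ⇒ 0x33007 (P1/RW1/US1/PS0)
  lvl1: tbl 0x33, slot 29 ⇒ 0x35007 (P1/RW1/US1/PS0)
  lvl2: tbl 0x35, slot 9 ⇒ 0x36087 (P1/RW1/US1/PS1)
  ⇒ phys 0x36685 (huge @L2)  [3 reads]
#1 VA=0xA8000000D5E (w,kernel):
  lvl0: tbl 0x32, slot 21 ⇒ 0x39087 (P1/RW1/US1/PS1)
  ⇒ phys 0x39D5E (huge @L0)  [1 reads]
#2 VA=0x605020048C1 (w,user):
  lvl0: tbl 0x32, slot 12 ⇒ 0x3B007 (P1/RW1/US1/PS0)
  lvl1: tbl 0x3B, slot 20 ⇒ 0x3F007 (P1/RW1/US1/PS0)
  lvl2: tbl 0x3F, slot 16 ⇒ 0x41007 (P1/RW1/US1/PS0)
  lvl3: tbl 0x41, slot 4 ⇒ 0x43007 (P1/RW1/US1/PS0)
  ⇒ phys 0x438C1  [4 reads]
#3 VA=0xB0383C1FB8F (w,user):
  lvl0: tbl 0x32, slot 22 ⇒ 0x44007 (P1/RW1/US1/PS0)
  lvl1: tbl 0x44, slot 14 ⇒ 0x45007 (P1/RW1/US1/PS0)
  lvl2: tbl 0x45, slot 30 ⇒ 0x49007 (P1/RW1/US1/PS0)
  lvl3: tbl 0x49, slot 31 ⇒ 0x4C005 (P1/RW0/US1/PS0)
  ✗ PROTECTION_VIOLATION  [4 reads]

TLB: [["0xA8000000", "0x39"], ["0x60502004", "0x43"]]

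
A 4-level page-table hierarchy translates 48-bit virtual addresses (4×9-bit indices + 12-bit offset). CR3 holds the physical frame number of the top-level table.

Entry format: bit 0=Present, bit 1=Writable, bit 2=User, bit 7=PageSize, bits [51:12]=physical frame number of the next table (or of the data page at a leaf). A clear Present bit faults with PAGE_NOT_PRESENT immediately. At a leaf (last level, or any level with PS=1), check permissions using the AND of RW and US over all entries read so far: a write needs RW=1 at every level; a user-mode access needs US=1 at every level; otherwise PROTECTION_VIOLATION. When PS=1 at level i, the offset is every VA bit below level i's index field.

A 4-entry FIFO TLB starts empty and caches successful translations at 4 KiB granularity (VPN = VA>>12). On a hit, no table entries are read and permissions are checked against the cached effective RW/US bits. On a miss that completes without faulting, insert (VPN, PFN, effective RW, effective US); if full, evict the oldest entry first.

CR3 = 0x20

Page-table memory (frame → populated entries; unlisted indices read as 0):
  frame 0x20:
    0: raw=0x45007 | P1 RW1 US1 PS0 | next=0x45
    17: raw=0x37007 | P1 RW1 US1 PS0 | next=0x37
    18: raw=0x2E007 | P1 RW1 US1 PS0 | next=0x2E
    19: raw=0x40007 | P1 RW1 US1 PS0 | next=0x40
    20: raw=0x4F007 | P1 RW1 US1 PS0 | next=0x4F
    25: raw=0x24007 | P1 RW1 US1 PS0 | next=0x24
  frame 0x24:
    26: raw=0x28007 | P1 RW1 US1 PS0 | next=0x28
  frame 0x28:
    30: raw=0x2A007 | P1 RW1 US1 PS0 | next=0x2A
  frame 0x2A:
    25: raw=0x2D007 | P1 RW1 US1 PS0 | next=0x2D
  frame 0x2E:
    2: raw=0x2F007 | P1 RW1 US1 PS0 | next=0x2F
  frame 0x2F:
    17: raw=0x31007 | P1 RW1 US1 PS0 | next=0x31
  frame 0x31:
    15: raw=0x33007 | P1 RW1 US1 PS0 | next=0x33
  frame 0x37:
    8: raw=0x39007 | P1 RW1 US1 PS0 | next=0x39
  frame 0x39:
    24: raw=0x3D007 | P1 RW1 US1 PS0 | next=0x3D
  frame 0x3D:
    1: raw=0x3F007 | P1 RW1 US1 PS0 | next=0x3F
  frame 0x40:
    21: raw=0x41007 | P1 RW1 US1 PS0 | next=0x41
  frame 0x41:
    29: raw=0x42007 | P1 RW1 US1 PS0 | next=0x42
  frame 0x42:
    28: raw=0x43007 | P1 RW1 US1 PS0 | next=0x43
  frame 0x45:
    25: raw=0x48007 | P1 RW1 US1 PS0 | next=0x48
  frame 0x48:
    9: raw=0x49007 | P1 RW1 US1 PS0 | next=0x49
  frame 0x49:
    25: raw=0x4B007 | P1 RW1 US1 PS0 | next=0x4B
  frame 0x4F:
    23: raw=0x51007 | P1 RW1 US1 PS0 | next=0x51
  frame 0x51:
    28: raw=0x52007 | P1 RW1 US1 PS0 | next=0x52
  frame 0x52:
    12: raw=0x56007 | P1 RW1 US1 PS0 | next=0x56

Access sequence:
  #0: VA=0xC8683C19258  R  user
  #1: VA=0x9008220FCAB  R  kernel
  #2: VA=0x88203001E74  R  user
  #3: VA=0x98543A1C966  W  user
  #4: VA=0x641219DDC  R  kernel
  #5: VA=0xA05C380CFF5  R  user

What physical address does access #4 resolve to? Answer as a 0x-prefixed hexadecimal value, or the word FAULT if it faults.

Walk each access:
#0 VA=0xC8683C19258 (r,user):
  lvl0: tbl 0x20, slot 25 ⇒ 0x24007 (P1/RW1/US1/PS0)
  lvl1: tbl 0x24, slot 26 ⇒ 0x28007 (P1/RW1/US1/PS0)
  lvl2: tbl 0x28, slot 30 ⇒ 0x2A007 (P1/RW1/US1/PS0)
  lvl3: tbl 0x2A, slot 25 ⇒ 0x2D007 (P1/RW1/US1/PS0)
  ✓ 0x2D258  — 4 lookups
#1 VA=0x9008220FCAB (r,kernel):
  lvl0: tbl 0x20, slot 18 ⇒ 0x2E007 (P1/RW1/US1/PS0)
  lvl1: tbl 0x2E, slot 2 ⇒ 0x2F007 (P1/RW1/US1/PS0)
  lvl2: tbl 0x2F, slot 17 ⇒ 0x31007 (P1/RW1/US1/PS0)
  lvl3: tbl 0x31, slot 15 ⇒ 0x33007 (P1/RW1/US1/PS0)
  ✓ 0x33CAB  — 4 lookups
#2 VA=0x88203001E74 (r,user):
  lvl0: tbl 0x20, slot 17 ⇒ 0x37007 (P1/RW1/US1/PS0)
  lvl1: tbl 0x37, slot 8 ⇒ 0x39007 (P1/RW1/US1/PS0)
  lvl2: tbl 0x39, slot 24 ⇒ 0x3D007 (P1/RW1/US1/PS0)
  lvl3: tbl 0x3D, slot 1 ⇒ 0x3F007 (P1/RW1/US1/PS0)
  ✓ 0x3FE74  — 4 lookups
#3 VA=0x98543A1C966 (w,user):
  lvl0: tbl 0x20, slot 19 ⇒ 0x40007 (P1/RW1/US1/PS0)
  lvl1: tbl 0x40, slot 21 ⇒ 0x41007 (P1/RW1/US1/PS0)
  lvl2: tbl 0x41, slot 29 ⇒ 0x42007 (P1/RW1/US1/PS0)
  lvl3: tbl 0x42, slot 28 ⇒ 0x43007 (P1/RW1/US1/PS0)
  ✓ 0x43966  — 4 lookups
#4 VA=0x641219DDC (r,kernel):
  lvl0: tbl 0x20, slot 0 ⇒ 0x45007 (P1/RW1/US1/PS0)
  lvl1: tbl 0x45, slot 25 ⇒ 0x48007 (P1/RW1/US1/PS0)
  lvl2: tbl 0x48, slot 9 ⇒ 0x49007 (P1/RW1/US1/PS0)
  lvl3: tbl 0x49, slot 25 ⇒ 0x4B007 (P1/RW1/US1/PS0)
  ✓ 0x4BDDC  — 4 lookups
#5 VA=0xA05C380CFF5 (r,user):
  lvl0: tbl 0x20, slot 20 ⇒ 0x4F007 (P1/RW1/US1/PS0)
  lvl1: tbl 0x4F, slot 23 ⇒ 0x51007 (P1/RW1/US1/PS0)
  lvl2: tbl 0x51, slot 28 ⇒ 0x52007 (P1/RW1/US1/PS0)
  lvl3: tbl 0x52, slot 12 ⇒ 0x56007 (P1/RW1/US1/PS0)
  ✓ 0x56FF5  — 4 lookups

Access #4 PA: 0x4BDDC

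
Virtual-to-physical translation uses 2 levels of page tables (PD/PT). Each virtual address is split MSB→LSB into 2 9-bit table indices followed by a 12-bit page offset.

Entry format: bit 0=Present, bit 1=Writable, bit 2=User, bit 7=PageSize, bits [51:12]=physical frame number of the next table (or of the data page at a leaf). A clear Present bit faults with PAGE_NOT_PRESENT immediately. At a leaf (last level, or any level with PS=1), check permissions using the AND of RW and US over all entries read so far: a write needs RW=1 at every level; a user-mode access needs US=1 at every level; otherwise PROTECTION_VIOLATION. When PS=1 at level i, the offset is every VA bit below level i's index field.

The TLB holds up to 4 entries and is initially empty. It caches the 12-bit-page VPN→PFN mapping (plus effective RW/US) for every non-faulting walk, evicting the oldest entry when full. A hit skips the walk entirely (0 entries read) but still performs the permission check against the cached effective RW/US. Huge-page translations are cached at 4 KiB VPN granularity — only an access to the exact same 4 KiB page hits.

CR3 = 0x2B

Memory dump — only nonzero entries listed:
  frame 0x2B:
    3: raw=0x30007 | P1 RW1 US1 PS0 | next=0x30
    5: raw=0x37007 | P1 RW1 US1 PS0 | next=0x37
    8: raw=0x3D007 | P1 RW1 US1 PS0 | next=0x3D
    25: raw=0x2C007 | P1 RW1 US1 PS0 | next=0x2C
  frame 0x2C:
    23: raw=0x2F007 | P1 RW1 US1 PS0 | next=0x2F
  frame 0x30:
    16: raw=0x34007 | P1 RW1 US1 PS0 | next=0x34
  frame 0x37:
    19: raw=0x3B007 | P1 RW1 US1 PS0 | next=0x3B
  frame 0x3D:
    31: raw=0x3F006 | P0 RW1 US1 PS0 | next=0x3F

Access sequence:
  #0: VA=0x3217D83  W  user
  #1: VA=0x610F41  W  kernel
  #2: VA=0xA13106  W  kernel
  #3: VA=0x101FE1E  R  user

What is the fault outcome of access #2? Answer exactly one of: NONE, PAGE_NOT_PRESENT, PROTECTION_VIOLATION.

Walk each access:
#0 VA=0x3217D83 (w,user):
  lvl0: tbl 0x2B, slot 25 ⇒ 0x2C007 (P1/RW1/US1/PS0)
  lvl1: tbl 0x2C, slot 23 ⇒ 0x2F007 (P1/RW1/US1/PS0)
  ⇒ phys 0x2FD83  [2 reads]
#1 VA=0x610F41 (w,kernel):
  lvl0: tbl 0x2B, slot 3 ⇒ 0x30007 (P1/RW1/US1/PS0)
  lvl1: tbl 0x30, slot 16 ⇒ 0x34007 (P1/RW1/US1/PS0)
  ⇒ phys 0x34F41  [2 reads]
#2 VA=0xA13106 (w,kernel):
  lvl0: tbl 0x2B, slot 5 ⇒ 0x37007 (P1/RW1/US1/PS0)
  lvl1: tbl 0x37, slot 19 ⇒ 0x3B007 (P1/RW1/US1/PS0)
  ⇒ phys 0x3B106  [2 reads]
#3 VA=0x101FE1E (r,user):
  lvl0: tbl 0x2B, slot 8 ⇒ 0x3D007 (P1/RW1/US1/PS0)
  lvl1: tbl 0x3D, slot 31 ⇒ 0x3F006 (P0/RW1/US1/PS0)
  ⇒ fault: PAGE_NOT_PRESENT  — 2 lookups

Access #2 fault: NONE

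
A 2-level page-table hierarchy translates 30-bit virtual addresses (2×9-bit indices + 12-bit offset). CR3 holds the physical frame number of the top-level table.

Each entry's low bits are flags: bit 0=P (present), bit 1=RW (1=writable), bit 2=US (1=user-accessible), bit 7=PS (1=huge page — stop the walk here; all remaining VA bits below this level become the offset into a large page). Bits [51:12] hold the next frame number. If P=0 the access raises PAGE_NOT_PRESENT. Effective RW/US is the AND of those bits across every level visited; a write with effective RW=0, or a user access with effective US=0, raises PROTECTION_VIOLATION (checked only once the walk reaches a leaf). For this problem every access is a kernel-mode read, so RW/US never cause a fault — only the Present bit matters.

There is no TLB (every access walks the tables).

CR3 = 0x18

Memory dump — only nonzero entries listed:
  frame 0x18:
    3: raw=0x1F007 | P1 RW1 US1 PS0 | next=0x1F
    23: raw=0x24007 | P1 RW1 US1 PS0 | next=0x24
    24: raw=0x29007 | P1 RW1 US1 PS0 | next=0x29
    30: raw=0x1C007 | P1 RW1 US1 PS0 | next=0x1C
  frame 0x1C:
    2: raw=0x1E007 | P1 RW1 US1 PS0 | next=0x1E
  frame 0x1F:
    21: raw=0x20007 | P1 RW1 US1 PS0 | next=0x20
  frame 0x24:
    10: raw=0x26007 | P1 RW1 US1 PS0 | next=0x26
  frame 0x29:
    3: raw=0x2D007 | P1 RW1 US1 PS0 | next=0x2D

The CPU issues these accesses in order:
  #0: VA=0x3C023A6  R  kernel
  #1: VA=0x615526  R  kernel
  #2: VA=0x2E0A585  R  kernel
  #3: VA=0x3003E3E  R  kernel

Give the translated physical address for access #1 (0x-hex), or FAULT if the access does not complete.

Walk each access:
#0 VA=0x3C023A6 (r,kernel):
  L0: frame=0x18 idx=30 entry=0x1C007 [P=1 RW=1 US=1 PS=0]
  L1: frame=0x1C idx=2 entry=0x1E007 [P=1 RW=1 US=1 PS=0]
  → PA=0x1E3A6  (2 entries read)
#1 VA=0x615526 (r,kernel):
  L0: frame=0x18 idx=3 entry=0x1F007 [P=1 RW=1 US=1 PS=0]
  L1: frame=0x1F idx=21 entry=0x20007 [P=1 RW=1 US=1 PS=0]
  → PA=0x20526  (2 entries read)
#2 VA=0x2E0A585 (r,kernel):
  L0: frame=0x18 idx=23 entry=0x24007 [P=1 RW=1 US=1 PS=0]
  L1: frame=0x24 idx=10 entry=0x26007 [P=1 RW=1 US=1 PS=0]
  → PA=0x26585  (2 entries read)
#3 VA=0x3003E3E (r,kernel):
  L0: frame=0x18 idx=24 entry=0x29007 [P=1 RW=1 US=1 PS=0]
  L1: frame=0x29 idx=3 entry=0x2D007 [P=1 RW=1 US=1 PS=0]
  → PA=0x2DE3E  (2 entries read)

Access #1 PA: 0x20526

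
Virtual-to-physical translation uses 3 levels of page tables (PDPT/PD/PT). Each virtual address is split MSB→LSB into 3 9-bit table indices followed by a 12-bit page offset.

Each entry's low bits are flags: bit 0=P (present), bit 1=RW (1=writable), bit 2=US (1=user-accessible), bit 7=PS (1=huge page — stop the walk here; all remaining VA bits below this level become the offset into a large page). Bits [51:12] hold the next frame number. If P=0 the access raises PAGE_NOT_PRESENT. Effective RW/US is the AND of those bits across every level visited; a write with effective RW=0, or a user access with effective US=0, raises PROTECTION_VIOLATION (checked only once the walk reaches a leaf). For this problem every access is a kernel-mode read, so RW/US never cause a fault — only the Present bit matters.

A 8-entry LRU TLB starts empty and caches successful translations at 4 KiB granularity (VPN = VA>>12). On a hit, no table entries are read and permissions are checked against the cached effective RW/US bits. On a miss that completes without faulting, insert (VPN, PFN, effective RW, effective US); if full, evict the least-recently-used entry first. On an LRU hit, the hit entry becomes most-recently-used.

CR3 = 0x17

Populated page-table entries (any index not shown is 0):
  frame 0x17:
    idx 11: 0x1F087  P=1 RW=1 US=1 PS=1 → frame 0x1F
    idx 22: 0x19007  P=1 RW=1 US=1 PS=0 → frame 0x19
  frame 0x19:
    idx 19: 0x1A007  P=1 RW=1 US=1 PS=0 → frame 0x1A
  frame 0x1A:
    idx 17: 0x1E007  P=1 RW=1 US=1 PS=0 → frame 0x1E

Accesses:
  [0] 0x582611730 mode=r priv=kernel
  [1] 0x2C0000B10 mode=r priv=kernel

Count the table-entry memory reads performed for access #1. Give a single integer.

Per-access translation:
#0 VA=0x582611730 (r,kernel):
  lvl0: tbl 0x17, slot 22 ⇒ 0x19007 (P1/RW1/US1/PS0)
  lvl1: tbl 0x19, slot 19 ⇒ 0x1A007 (P1/RW1/US1/PS0)
  lvl2: tbl 0x1A, slot 17 ⇒ 0x1E007 (P1/RW1/US1/PS0)
  ✓ 0x1E730  — 3 lookups
#1 VA=0x2C0000B10 (r,kernel):
  lvl0: tbl 0x17, slot 11 ⇒ 0x1F087 (P1/RW1/US1/PS1)
  ✓ 0x1FB10 (huge @L0)  — 1 lookups

Entries read for #1: 1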